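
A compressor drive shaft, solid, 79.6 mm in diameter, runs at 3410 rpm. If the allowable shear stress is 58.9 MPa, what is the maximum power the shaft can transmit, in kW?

J = πd⁴/32 = π(0.0796)⁴/32 = 3.941×10^-6 m⁴.
T_max = τ_allow·J/r = 5.89×10^7 × 3.941×10^-6 / 0.0398 = 5833 N·m.
ω = 2π·3410/60 = 357.1 rad/s, so P_max = T_max·ω = 2.083×10^6 W.

2080 kW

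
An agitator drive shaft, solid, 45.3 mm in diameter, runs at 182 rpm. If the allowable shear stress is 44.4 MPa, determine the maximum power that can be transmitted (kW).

15.4 kW

J = πd⁴/32 = π(0.0453)⁴/32 = 4.134×10^-7 m⁴.
T_max = τ_allow·J/r = 4.44×10^7 × 4.134×10^-7 / 0.0226 = 810.4 N·m.
ω = 2π·182/60 = 19.06 rad/s, so P_max = T_max·ω = 1.545×10^4 W.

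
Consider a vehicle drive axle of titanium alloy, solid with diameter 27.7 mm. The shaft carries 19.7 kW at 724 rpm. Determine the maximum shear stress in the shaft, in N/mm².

62.3 N/mm²

ω = 2π·724/60 = 75.82 rad/s, so T = P/ω = 19.7×10³ / 75.82 = 259.8 N·m.
J = πd⁴/32 = π(0.0277)⁴/32 = 5.780×10^-8 m⁴.
τ_max = T·r/J = 259.8 × 0.0138 / 5.780×10^-8 = 6.226×10^7 Pa.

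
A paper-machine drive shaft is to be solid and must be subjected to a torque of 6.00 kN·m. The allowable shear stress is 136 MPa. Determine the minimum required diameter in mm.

For a solid shaft τ_max = 16T/(πd³), so d = (16T/(π τ_allow))^(1/3) = (16·6000/(π·1.36×10^8))^(1/3) = 0.06079 m.

60.8 mm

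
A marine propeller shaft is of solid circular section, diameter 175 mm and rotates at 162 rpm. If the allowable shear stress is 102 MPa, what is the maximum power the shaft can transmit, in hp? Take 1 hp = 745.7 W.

J = πd⁴/32 = π(0.175)⁴/32 = 9.208×10^-5 m⁴.
T_max = τ_allow·J/r = 1.02×10^8 × 9.208×10^-5 / 0.0875 = 107300 N·m.
ω = 2π·162/60 = 16.96 rad/s, so P_max = T_max·ω = 1.821×10^6 W.

2440 hp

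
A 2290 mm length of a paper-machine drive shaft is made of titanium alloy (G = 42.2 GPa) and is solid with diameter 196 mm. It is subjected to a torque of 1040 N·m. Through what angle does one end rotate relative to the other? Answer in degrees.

J = πd⁴/32 = π(0.196)⁴/32 = 1.449×10^-4 m⁴.
θ = T·L/(G·J) = 1040 × 2.29 / (42.2×10⁹ × 1.449×10^-4) = 3.895×10^-4 rad.

0.0223°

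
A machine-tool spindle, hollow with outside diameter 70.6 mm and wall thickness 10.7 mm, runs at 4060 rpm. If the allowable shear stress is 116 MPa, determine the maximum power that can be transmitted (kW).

2600 kW

J = π(d_o⁴ − d_i⁴)/32 = π(0.0706⁴ − 0.0492⁴)/32 = 1.864×10^-6 m⁴.
T_max = τ_allow·J/r = 1.16×10^8 × 1.864×10^-6 / 0.0353 = 6125 N·m.
ω = 2π·4060/60 = 425.2 rad/s, so P_max = T_max·ω = 2.604×10^6 W.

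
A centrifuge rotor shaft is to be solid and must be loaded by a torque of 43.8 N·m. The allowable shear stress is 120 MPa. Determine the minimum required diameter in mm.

For a solid shaft τ_max = 16T/(πd³), so d = (16T/(π τ_allow))^(1/3) = (16·43.80/(π·1.20×10^8))^(1/3) = 0.01230 m.

12.3 mm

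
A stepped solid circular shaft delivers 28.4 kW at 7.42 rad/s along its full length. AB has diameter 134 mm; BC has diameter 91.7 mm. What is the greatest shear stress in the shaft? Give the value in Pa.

2.53e7 Pa

ω = 7.42 rad/s, so T = P/ω = 28.4×10³ / 7.420 = 3827 N·m.
Under the same torque, τ_max = 16T/(πd³) is largest where d is smallest — segment BC (d = 91.7 mm).
τ_max = 16·3827/(π·(0.0917)³) = 2.528×10^7 Pa.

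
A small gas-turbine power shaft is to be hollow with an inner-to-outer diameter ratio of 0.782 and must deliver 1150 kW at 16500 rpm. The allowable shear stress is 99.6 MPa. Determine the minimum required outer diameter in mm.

37.9 mm

ω = 2π·16500/60 = 1728 rad/s, so T = P/ω = 1150×10³ / 1728 = 665.6 N·m.
For a hollow shaft with d_i/d_o = 0.782: τ_max = 16T/(π d_o³ (1−k⁴)), so d_o = [16T/(π τ_allow (1−k⁴))]^(1/3) = [16·665.6/(π·9.96×10^7·0.6260)]^(1/3) = 0.03788 m.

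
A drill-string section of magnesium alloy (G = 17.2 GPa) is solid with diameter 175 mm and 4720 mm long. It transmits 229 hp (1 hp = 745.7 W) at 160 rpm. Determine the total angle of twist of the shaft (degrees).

1.74°

ω = 2π·160/60 = 16.76 rad/s, so T = P/ω = 229×745.7 / 16.76 = 10190 N·m.
J = πd⁴/32 = π(0.175)⁴/32 = 9.208×10^-5 m⁴.
θ = T·L/(G·J) = 10190 × 4.72 / (17.2×10⁹ × 9.208×10^-5) = 0.03037 rad.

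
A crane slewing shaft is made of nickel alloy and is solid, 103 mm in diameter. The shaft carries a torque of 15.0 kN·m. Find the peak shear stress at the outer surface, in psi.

J = πd⁴/32 = π(0.103)⁴/32 = 1.105×10^-5 m⁴.
τ_max = T·r/J = 15000 × 0.0515 / 1.105×10^-5 = 6.991×10^7 Pa.

10100 psi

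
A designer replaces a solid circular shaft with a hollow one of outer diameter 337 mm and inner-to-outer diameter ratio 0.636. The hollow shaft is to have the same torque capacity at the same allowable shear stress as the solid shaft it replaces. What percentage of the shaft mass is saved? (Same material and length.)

32.9 %

Equal τ_max and T ⇒ the solid shaft needs d_s³ = d_o³(1−k⁴), so d_s = 337·(1−0.636⁴)^(1/3) = 317.5 mm.
Area ratio A_h/A_s = d_o²(1−k²)/d_s² = (1−k²)/(1−k⁴)^(2/3) = 0.6708.
Mass saving = 1 − 0.6708 = 32.9 %.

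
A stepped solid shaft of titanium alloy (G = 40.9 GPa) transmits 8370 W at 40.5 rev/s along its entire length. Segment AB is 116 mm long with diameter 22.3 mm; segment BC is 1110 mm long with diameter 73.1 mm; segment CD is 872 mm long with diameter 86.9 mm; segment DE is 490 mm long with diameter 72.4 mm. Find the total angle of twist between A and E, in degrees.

ω = 2π·40.5 = 254.5 rad/s, so T = P/ω = 8370 / 254.5 = 32.89 N·m.
J_AB = π(0.0223)⁴/32 = 2.43×10^-8 m⁴; J_BC = π(0.0731)⁴/32 = 2.80×10^-6 m⁴; J_CD = π(0.0869)⁴/32 = 5.60×10^-6 m⁴; J_DE = π(0.0724)⁴/32 = 2.70×10^-6 m⁴.
θ = (T/G)·Σ L_i/J_i = (32.89/40.9×10⁹)·(0.116/2.43×10^-8 + 1.11/2.80×10^-6 + 0.872/5.60×10^-6 + 0.490/2.70×10^-6) = 4.432×10^-3 rad.

0.254°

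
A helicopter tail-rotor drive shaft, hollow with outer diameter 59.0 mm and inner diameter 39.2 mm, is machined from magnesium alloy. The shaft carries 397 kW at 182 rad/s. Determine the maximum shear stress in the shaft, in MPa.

ω = 182 rad/s, so T = P/ω = 397×10³ / 182.0 = 2181 N·m.
J = π(d_o⁴ − d_i⁴)/32 = π(0.0590⁴ − 0.0392⁴)/32 = 9.578×10^-7 m⁴.
τ_max = T·r/J = 2181 × 0.0295 / 9.578×10^-7 = 6.718×10^7 Pa.

67.2 MPa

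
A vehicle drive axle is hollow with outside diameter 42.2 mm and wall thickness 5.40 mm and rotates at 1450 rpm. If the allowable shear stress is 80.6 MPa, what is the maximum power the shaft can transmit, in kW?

125 kW

J = π(d_o⁴ − d_i⁴)/32 = π(0.0422⁴ − 0.0314⁴)/32 = 2.159×10^-7 m⁴.
T_max = τ_allow·J/r = 8.06×10^7 × 2.159×10^-7 / 0.0211 = 824.8 N·m.
ω = 2π·1450/60 = 151.8 rad/s, so P_max = T_max·ω = 1.252×10^5 W.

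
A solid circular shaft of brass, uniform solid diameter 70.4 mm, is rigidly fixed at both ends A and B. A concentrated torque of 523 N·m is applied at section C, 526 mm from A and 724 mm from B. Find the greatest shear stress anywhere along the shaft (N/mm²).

4.42 N/mm²

With uniform GJ and both ends fixed, compatibility θ_AC = θ_CB gives T_A·a = T_B·b, together with T_A + T_B = T₀.
T_A = T₀·b/(a+b) = 523.0·724/1250 = 302.9 N·m; T_B = 220.1 N·m.
τ in each portion: τ_AC = 4.42×10^6 Pa, τ_CB = 3.21×10^6 Pa; maximum is in AC.
τ_max = T_AC·r/J = 302.9·0.0352/2.41×10^-6 = 4.422×10^6 Pa.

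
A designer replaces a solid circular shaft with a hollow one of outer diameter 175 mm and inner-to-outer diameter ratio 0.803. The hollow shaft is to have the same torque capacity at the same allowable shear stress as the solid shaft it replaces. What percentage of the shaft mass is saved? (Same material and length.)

49.2 %

Equal τ_max and T ⇒ the solid shaft needs d_s³ = d_o³(1−k⁴), so d_s = 175·(1−0.803⁴)^(1/3) = 146.3 mm.
Area ratio A_h/A_s = d_o²(1−k²)/d_s² = (1−k²)/(1−k⁴)^(2/3) = 0.5082.
Mass saving = 1 − 0.5082 = 49.2 %.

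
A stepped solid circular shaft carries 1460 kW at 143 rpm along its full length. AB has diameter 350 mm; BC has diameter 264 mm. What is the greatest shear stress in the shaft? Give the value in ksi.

ω = 2π·143/60 = 14.97 rad/s, so T = P/ω = 1460×10³ / 14.97 = 97500 N·m.
Under the same torque, τ_max = 16T/(πd³) is largest where d is smallest — segment BC (d = 264 mm).
τ_max = 16·97500/(π·(0.264)³) = 2.699×10^7 Pa.

3.91 ksi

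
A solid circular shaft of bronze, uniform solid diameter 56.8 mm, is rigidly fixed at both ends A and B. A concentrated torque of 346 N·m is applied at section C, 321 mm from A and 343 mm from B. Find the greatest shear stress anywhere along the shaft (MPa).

With uniform GJ and both ends fixed, compatibility θ_AC = θ_CB gives T_A·a = T_B·b, together with T_A + T_B = T₀.
T_A = T₀·b/(a+b) = 346.0·343/664.0 = 178.7 N·m; T_B = 167.3 N·m.
τ in each portion: τ_AC = 4.97×10^6 Pa, τ_CB = 4.65×10^6 Pa; maximum is in AC.
τ_max = T_AC·r/J = 178.7·0.0284/1.02×10^-6 = 4.967×10^6 Pa.

4.97 MPa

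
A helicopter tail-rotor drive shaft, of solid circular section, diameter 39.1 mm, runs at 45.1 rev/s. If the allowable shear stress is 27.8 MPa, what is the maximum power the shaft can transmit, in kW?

J = πd⁴/32 = π(0.0391)⁴/32 = 2.295×10^-7 m⁴.
T_max = τ_allow·J/r = 2.78×10^7 × 2.295×10^-7 / 0.0196 = 326.3 N·m.
ω = 2π·45.1 = 283.4 rad/s, so P_max = T_max·ω = 9.246×10^4 W.

92.5 kW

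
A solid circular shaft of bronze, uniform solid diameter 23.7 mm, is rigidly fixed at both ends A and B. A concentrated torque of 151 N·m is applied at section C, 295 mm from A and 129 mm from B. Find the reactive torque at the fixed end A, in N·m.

With uniform GJ and both ends fixed, compatibility θ_AC = θ_CB gives T_A·a = T_B·b, together with T_A + T_B = T₀.
T_A = T₀·b/(a+b) = 151.0·129/424.0 = 45.94 N·m; T_B = 105.1 N·m.

45.9 N·m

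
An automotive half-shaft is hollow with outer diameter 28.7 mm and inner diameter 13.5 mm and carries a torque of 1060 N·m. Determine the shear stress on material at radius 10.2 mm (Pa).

J = π(d_o⁴ − d_i⁴)/32 = π(0.0287⁴ − 0.0135⁴)/32 = 6.335×10^-8 m⁴.
Shear stress varies linearly with radius: τ = T·r/J = 1060 × 0.0102 / 6.335×10^-8 = 1.707×10^8 Pa.

1.71e8 Pa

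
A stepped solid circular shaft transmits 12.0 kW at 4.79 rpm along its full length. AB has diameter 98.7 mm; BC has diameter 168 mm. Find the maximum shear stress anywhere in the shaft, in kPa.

ω = 2π·4.79/60 = 0.5016 rad/s, so T = P/ω = 12.0×10³ / 0.5016 = 23920 N·m.
Under the same torque, τ_max = 16T/(πd³) is largest where d is smallest — segment AB (d = 98.7 mm).
τ_max = 16·23920/(π·(0.0987)³) = 1.267×10^8 Pa.

127000 kPa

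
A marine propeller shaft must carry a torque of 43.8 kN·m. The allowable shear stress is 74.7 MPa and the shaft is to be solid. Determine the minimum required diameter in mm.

For a solid shaft τ_max = 16T/(πd³), so d = (16T/(π τ_allow))^(1/3) = (16·43800/(π·7.47×10^7))^(1/3) = 0.1440 m.

144 mm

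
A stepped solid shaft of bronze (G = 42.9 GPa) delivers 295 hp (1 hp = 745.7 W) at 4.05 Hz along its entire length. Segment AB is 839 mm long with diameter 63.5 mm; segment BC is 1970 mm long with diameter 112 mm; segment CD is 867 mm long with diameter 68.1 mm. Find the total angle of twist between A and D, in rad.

0.214 rad

ω = 2π·4.05 = 25.45 rad/s, so T = P/ω = 295×745.7 / 25.45 = 8645 N·m.
J_AB = π(0.0635)⁴/32 = 1.60×10^-6 m⁴; J_BC = π(0.112)⁴/32 = 1.54×10^-5 m⁴; J_CD = π(0.0681)⁴/32 = 2.11×10^-6 m⁴.
θ = (T/G)·Σ L_i/J_i = (8645/42.9×10⁹)·(0.839/1.60×10^-6 + 1.97/1.54×10^-5 + 0.867/2.11×10^-6) = 0.2144 rad.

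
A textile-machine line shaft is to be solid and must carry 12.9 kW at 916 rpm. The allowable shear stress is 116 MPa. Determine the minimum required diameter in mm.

ω = 2π·916/60 = 95.92 rad/s, so T = P/ω = 12.9×10³ / 95.92 = 134.5 N·m.
For a solid shaft τ_max = 16T/(πd³), so d = (16T/(π τ_allow))^(1/3) = (16·134.5/(π·1.16×10^8))^(1/3) = 0.01807 m.

18.1 mm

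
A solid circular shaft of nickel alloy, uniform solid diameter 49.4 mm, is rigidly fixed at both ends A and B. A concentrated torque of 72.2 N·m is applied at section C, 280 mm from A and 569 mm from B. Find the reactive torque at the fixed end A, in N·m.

48.4 N·m

With uniform GJ and both ends fixed, compatibility θ_AC = θ_CB gives T_A·a = T_B·b, together with T_A + T_B = T₀.
T_A = T₀·b/(a+b) = 72.20·569/849.0 = 48.39 N·m; T_B = 23.81 N·m.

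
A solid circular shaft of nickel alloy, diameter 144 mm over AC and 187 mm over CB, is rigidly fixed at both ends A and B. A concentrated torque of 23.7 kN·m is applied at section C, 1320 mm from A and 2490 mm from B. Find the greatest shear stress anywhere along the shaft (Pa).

Compatibility: T_A·a/J_AC = T_B·b/J_CB with T_A + T_B = T₀.
J_AC = 4.22×10^-5 m⁴, J_CB = 1.20×10^-4 m⁴, so T_A = T₀·(J_AC/a)/((J_AC/a)+(J_CB/b)) = 9451 N·m, T_B = 14250 N·m.
τ in each portion: τ_AC = 1.61×10^7 Pa, τ_CB = 1.11×10^7 Pa; maximum is in AC.
τ_max = T_AC·r/J = 9451·0.0720/4.22×10^-5 = 1.612×10^7 Pa.

1.61e7 Pa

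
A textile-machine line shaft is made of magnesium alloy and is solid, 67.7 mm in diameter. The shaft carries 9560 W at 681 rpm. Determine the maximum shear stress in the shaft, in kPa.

2200 kPa

ω = 2π·681/60 = 71.31 rad/s, so T = P/ω = 9560 / 71.31 = 134.1 N·m.
J = πd⁴/32 = π(0.0677)⁴/32 = 2.062×10^-6 m⁴.
τ_max = T·r/J = 134.1 × 0.0338 / 2.062×10^-6 = 2.200×10^6 Pa.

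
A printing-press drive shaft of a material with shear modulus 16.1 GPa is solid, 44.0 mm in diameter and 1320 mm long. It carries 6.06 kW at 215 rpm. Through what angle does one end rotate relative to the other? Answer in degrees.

ω = 2π·215/60 = 22.51 rad/s, so T = P/ω = 6.06×10³ / 22.51 = 269.2 N·m.
J = πd⁴/32 = π(0.0440)⁴/32 = 3.680×10^-7 m⁴.
θ = T·L/(G·J) = 269.2 × 1.32 / (16.1×10⁹ × 3.680×10^-7) = 0.05997 rad.

3.44°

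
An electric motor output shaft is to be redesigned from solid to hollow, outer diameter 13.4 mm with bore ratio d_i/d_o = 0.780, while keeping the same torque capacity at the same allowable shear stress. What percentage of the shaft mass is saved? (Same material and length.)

Equal τ_max and T ⇒ the solid shaft needs d_s³ = d_o³(1−k⁴), so d_s = 13.4·(1−0.780⁴)^(1/3) = 11.49 mm.
Area ratio A_h/A_s = d_o²(1−k²)/d_s² = (1−k²)/(1−k⁴)^(2/3) = 0.5329.
Mass saving = 1 − 0.5329 = 46.7 %.

46.7 %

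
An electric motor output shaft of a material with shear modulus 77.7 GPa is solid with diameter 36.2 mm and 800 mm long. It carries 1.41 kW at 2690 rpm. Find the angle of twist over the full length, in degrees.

0.0175°

ω = 2π·2690/60 = 281.7 rad/s, so T = P/ω = 1.41×10³ / 281.7 = 5.005 N·m.
J = πd⁴/32 = π(0.0362)⁴/32 = 1.686×10^-7 m⁴.
θ = T·L/(G·J) = 5.005 × 0.800 / (77.7×10⁹ × 1.686×10^-7) = 3.057×10^-4 rad.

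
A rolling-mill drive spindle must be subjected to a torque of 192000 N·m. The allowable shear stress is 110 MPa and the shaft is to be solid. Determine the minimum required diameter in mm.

For a solid shaft τ_max = 16T/(πd³), so d = (16T/(π τ_allow))^(1/3) = (16·192000/(π·1.10×10^8))^(1/3) = 0.2072 m.

207 mm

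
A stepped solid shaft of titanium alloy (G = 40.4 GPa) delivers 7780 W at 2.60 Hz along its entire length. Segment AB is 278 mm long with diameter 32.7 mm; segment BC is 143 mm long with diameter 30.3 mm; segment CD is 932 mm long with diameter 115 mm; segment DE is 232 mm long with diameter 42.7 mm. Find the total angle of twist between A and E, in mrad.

ω = 2π·2.60 = 16.34 rad/s, so T = P/ω = 7780 / 16.34 = 476.2 N·m.
J_AB = π(0.0327)⁴/32 = 1.12×10^-7 m⁴; J_BC = π(0.0303)⁴/32 = 8.28×10^-8 m⁴; J_CD = π(0.115)⁴/32 = 1.72×10^-5 m⁴; J_DE = π(0.0427)⁴/32 = 3.26×10^-7 m⁴.
θ = (T/G)·Σ L_i/J_i = (476.2/40.4×10⁹)·(0.278/1.12×10^-7 + 0.143/8.28×10^-8 + 0.932/1.72×10^-5 + 0.232/3.26×10^-7) = 0.05858 rad.

58.6 mrad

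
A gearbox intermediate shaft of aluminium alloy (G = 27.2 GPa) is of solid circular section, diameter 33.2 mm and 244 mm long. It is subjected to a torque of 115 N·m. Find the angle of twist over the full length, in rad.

J = πd⁴/32 = π(0.0332)⁴/32 = 1.193×10^-7 m⁴.
θ = T·L/(G·J) = 115.0 × 0.244 / (27.2×10⁹ × 1.193×10^-7) = 8.649×10^-3 rad.

0.00865 rad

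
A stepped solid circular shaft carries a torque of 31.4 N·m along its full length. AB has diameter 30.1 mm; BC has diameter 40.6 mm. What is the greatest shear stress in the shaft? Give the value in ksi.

Under the same torque, τ_max = 16T/(πd³) is largest where d is smallest — segment AB (d = 30.1 mm).
τ_max = 16·31.40/(π·(0.0301)³) = 5.864×10^6 Pa.

0.851 ksi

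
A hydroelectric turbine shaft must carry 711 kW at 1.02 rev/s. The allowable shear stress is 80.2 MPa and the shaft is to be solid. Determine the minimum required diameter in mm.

192 mm

ω = 2π·1.02 = 6.409 rad/s, so T = P/ω = 711×10³ / 6.409 = 110900 N·m.
For a solid shaft τ_max = 16T/(πd³), so d = (16T/(π τ_allow))^(1/3) = (16·110900/(π·8.02×10^7))^(1/3) = 0.1917 m.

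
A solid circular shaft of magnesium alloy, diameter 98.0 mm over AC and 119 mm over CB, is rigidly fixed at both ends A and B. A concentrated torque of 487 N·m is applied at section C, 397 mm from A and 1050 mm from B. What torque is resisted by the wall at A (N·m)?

267 N·m

Compatibility: T_A·a/J_AC = T_B·b/J_CB with T_A + T_B = T₀.
J_AC = 9.06×10^-6 m⁴, J_CB = 1.97×10^-5 m⁴, so T_A = T₀·(J_AC/a)/((J_AC/a)+(J_CB/b)) = 267.3 N·m, T_B = 219.7 N·m.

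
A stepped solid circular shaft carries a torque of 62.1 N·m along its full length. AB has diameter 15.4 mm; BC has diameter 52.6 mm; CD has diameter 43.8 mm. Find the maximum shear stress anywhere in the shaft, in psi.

12600 psi

Under the same torque, τ_max = 16T/(πd³) is largest where d is smallest — segment AB (d = 15.4 mm).
τ_max = 16·62.10/(π·(0.0154)³) = 8.660×10^7 Pa.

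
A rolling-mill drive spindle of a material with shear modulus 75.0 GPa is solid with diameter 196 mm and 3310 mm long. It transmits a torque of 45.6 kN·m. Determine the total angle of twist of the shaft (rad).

J = πd⁴/32 = π(0.196)⁴/32 = 1.449×10^-4 m⁴.
θ = T·L/(G·J) = 45600 × 3.31 / (75.0×10⁹ × 1.449×10^-4) = 0.01389 rad.

0.0139 rad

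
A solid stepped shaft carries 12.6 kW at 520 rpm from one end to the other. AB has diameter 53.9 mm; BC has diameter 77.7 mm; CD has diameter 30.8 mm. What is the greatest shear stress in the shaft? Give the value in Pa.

4.03e7 Pa

ω = 2π·520/60 = 54.45 rad/s, so T = P/ω = 12.6×10³ / 54.45 = 231.4 N·m.
Under the same torque, τ_max = 16T/(πd³) is largest where d is smallest — segment CD (d = 30.8 mm).
τ_max = 16·231.4/(π·(0.0308)³) = 4.033×10^7 Pa.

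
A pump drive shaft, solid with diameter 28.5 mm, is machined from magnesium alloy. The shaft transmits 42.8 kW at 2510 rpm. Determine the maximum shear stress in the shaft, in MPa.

ω = 2π·2510/60 = 262.8 rad/s, so T = P/ω = 42.8×10³ / 262.8 = 162.8 N·m.
J = πd⁴/32 = π(0.0285)⁴/32 = 6.477×10^-8 m⁴.
τ_max = T·r/J = 162.8 × 0.0143 / 6.477×10^-8 = 3.582×10^7 Pa.

35.8 MPa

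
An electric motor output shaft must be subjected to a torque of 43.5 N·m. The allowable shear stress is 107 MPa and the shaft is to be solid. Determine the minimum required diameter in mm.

12.7 mm

For a solid shaft τ_max = 16T/(πd³), so d = (16T/(π τ_allow))^(1/3) = (16·43.50/(π·1.07×10^8))^(1/3) = 0.01275 m.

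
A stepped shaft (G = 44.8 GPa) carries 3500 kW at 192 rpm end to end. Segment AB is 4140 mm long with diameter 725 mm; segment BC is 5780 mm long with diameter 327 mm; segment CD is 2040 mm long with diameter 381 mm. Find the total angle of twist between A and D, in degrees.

1.40°

ω = 2π·192/60 = 20.11 rad/s, so T = P/ω = 3500×10³ / 20.11 = 174100 N·m.
J_AB = π(0.725)⁴/32 = 0.0271 m⁴; J_BC = π(0.327)⁴/32 = 1.12×10^-3 m⁴; J_CD = π(0.381)⁴/32 = 2.07×10^-3 m⁴.
θ = (T/G)·Σ L_i/J_i = (174100/44.8×10⁹)·(4.14/0.0271 + 5.78/1.12×10^-3 + 2.04/2.07×10^-3) = 0.02443 rad.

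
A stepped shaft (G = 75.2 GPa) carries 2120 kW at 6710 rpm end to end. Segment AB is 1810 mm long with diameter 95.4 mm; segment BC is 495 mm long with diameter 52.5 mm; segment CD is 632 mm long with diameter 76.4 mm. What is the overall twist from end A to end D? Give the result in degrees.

ω = 2π·6710/60 = 702.7 rad/s, so T = P/ω = 2120×10³ / 702.7 = 3017 N·m.
J_AB = π(0.0954)⁴/32 = 8.13×10^-6 m⁴; J_BC = π(0.0525)⁴/32 = 7.46×10^-7 m⁴; J_CD = π(0.0764)⁴/32 = 3.34×10^-6 m⁴.
θ = (T/G)·Σ L_i/J_i = (3017/75.2×10⁹)·(1.81/8.13×10^-6 + 0.495/7.46×10^-7 + 0.632/3.34×10^-6) = 0.04314 rad.

2.47°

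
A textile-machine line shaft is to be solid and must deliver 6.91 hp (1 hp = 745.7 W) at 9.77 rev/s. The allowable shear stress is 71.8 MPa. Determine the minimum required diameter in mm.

18.1 mm

ω = 2π·9.77 = 61.39 rad/s, so T = P/ω = 6.91×745.7 / 61.39 = 83.94 N·m.
For a solid shaft τ_max = 16T/(πd³), so d = (16T/(π τ_allow))^(1/3) = (16·83.94/(π·7.18×10^7))^(1/3) = 0.01812 m.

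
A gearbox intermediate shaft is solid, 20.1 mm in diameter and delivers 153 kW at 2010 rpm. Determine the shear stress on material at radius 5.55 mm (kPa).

ω = 2π·2010/60 = 210.5 rad/s, so T = P/ω = 153×10³ / 210.5 = 726.9 N·m.
J = πd⁴/32 = π(0.0201)⁴/32 = 1.602×10^-8 m⁴.
Shear stress varies linearly with radius: τ = T·r/J = 726.9 × 0.00555 / 1.602×10^-8 = 2.518×10^8 Pa.

252000 kPa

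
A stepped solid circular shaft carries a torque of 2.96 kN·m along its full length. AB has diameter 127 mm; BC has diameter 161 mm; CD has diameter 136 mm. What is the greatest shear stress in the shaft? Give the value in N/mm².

Under the same torque, τ_max = 16T/(πd³) is largest where d is smallest — segment AB (d = 127 mm).
τ_max = 16·2960/(π·(0.127)³) = 7.360×10^6 Pa.

7.36 N/mm²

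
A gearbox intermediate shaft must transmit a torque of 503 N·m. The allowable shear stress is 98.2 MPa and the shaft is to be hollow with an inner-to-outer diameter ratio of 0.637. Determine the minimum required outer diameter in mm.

For a hollow shaft with d_i/d_o = 0.637: τ_max = 16T/(π d_o³ (1−k⁴)), so d_o = [16T/(π τ_allow (1−k⁴))]^(1/3) = [16·503.0/(π·9.82×10^7·0.8354)]^(1/3) = 0.03149 m.

31.5 mm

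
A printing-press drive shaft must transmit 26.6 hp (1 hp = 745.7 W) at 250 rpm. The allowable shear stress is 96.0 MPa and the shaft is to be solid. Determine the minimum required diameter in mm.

ω = 2π·250/60 = 26.18 rad/s, so T = P/ω = 26.6×745.7 / 26.18 = 757.7 N·m.
For a solid shaft τ_max = 16T/(πd³), so d = (16T/(π τ_allow))^(1/3) = (16·757.7/(π·9.60×10^7))^(1/3) = 0.03426 m.

34.3 mm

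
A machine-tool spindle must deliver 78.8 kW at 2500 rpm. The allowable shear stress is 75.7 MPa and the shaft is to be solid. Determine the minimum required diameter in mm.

27.3 mm

ω = 2π·2500/60 = 261.8 rad/s, so T = P/ω = 78.8×10³ / 261.8 = 301.0 N·m.
For a solid shaft τ_max = 16T/(πd³), so d = (16T/(π τ_allow))^(1/3) = (16·301.0/(π·7.57×10^7))^(1/3) = 0.02726 m.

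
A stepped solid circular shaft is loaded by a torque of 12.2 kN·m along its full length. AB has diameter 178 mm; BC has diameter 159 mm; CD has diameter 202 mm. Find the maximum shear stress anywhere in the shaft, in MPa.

Under the same torque, τ_max = 16T/(πd³) is largest where d is smallest — segment BC (d = 159 mm).
τ_max = 16·12200/(π·(0.159)³) = 1.546×10^7 Pa.

15.5 MPa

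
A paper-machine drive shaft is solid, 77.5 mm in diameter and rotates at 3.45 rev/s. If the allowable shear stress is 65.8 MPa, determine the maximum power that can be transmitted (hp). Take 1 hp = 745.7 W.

175 hp

J = πd⁴/32 = π(0.0775)⁴/32 = 3.542×10^-6 m⁴.
T_max = τ_allow·J/r = 6.58×10^7 × 3.542×10^-6 / 0.0387 = 6014 N·m.
ω = 2π·3.45 = 21.68 rad/s, so P_max = T_max·ω = 1.304×10^5 W.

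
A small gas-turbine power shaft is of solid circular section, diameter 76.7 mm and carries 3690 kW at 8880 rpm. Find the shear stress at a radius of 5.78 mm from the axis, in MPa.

6.75 MPa

ω = 2π·8880/60 = 929.9 rad/s, so T = P/ω = 3690×10³ / 929.9 = 3968 N·m.
J = πd⁴/32 = π(0.0767)⁴/32 = 3.398×10^-6 m⁴.
Shear stress varies linearly with radius: τ = T·r/J = 3968 × 0.00578 / 3.398×10^-6 = 6.750×10^6 Pa.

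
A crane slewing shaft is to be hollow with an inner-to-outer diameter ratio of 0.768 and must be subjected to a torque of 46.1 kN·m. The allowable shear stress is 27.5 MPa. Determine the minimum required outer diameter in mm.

236 mm

For a hollow shaft with d_i/d_o = 0.768: τ_max = 16T/(π d_o³ (1−k⁴)), so d_o = [16T/(π τ_allow (1−k⁴))]^(1/3) = [16·46100/(π·2.75×10^7·0.6521)]^(1/3) = 0.2357 m.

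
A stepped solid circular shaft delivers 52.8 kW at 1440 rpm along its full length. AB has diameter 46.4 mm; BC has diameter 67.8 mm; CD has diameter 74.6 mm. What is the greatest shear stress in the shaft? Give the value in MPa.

ω = 2π·1440/60 = 150.8 rad/s, so T = P/ω = 52.8×10³ / 150.8 = 350.1 N·m.
Under the same torque, τ_max = 16T/(πd³) is largest where d is smallest — segment AB (d = 46.4 mm).
τ_max = 16·350.1/(π·(0.0464)³) = 1.785×10^7 Pa.

17.9 MPa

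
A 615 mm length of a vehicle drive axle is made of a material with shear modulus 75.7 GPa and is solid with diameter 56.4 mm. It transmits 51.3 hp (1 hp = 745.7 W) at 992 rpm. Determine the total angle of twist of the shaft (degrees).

ω = 2π·992/60 = 103.9 rad/s, so T = P/ω = 51.3×745.7 / 103.9 = 368.2 N·m.
J = πd⁴/32 = π(0.0564)⁴/32 = 9.934×10^-7 m⁴.
θ = T·L/(G·J) = 368.2 × 0.615 / (75.7×10⁹ × 9.934×10^-7) = 3.012×10^-3 rad.

0.173°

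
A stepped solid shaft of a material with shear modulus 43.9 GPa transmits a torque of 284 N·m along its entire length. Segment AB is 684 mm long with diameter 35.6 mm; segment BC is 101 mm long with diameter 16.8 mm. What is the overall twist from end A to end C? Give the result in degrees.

6.39°

J_AB = π(0.0356)⁴/32 = 1.58×10^-7 m⁴; J_BC = π(0.0168)⁴/32 = 7.82×10^-9 m⁴.
θ = (T/G)·Σ L_i/J_i = (284.0/43.9×10⁹)·(0.684/1.58×10^-7 + 0.101/7.82×10^-9) = 0.1116 rad.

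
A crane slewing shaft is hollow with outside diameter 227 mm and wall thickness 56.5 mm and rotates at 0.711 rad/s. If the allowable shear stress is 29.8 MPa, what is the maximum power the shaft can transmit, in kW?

45.6 kW

J = π(d_o⁴ − d_i⁴)/32 = π(0.227⁴ − 0.114⁴)/32 = 2.441×10^-4 m⁴.
T_max = τ_allow·J/r = 2.98×10^7 × 2.441×10^-4 / 0.114 = 64090 N·m.
ω = 0.711 rad/s, so P_max = T_max·ω = 4.557×10^4 W.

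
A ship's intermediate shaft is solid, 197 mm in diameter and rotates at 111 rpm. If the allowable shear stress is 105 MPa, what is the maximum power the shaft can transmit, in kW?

J = πd⁴/32 = π(0.197)⁴/32 = 1.479×10^-4 m⁴.
T_max = τ_allow·J/r = 1.05×10^8 × 1.479×10^-4 / 0.0985 = 157600 N·m.
ω = 2π·111/60 = 11.62 rad/s, so P_max = T_max·ω = 1.832×10^6 W.

1830 kW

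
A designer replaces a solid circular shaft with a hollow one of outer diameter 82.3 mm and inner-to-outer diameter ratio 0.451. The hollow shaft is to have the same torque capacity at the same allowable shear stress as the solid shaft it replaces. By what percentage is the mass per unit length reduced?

Equal τ_max and T ⇒ the solid shaft needs d_s³ = d_o³(1−k⁴), so d_s = 82.3·(1−0.451⁴)^(1/3) = 81.15 mm.
Area ratio A_h/A_s = d_o²(1−k²)/d_s² = (1−k²)/(1−k⁴)^(2/3) = 0.8194.
Mass saving = 1 − 0.8194 = 18.1 %.

18.1 %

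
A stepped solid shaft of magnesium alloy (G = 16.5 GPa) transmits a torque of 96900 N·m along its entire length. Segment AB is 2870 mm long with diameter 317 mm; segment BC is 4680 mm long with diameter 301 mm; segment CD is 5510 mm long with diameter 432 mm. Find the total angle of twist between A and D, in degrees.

J_AB = π(0.317)⁴/32 = 9.91×10^-4 m⁴; J_BC = π(0.301)⁴/32 = 8.06×10^-4 m⁴; J_CD = π(0.432)⁴/32 = 3.42×10^-3 m⁴.
θ = (T/G)·Σ L_i/J_i = (96900/16.5×10⁹)·(2.87/9.91×10^-4 + 4.68/8.06×10^-4 + 5.51/3.42×10^-3) = 0.06057 rad.

3.47°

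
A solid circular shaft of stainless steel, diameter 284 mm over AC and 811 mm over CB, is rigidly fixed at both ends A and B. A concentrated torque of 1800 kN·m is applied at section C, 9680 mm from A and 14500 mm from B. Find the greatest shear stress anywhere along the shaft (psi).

2440 psi

Compatibility: T_A·a/J_AC = T_B·b/J_CB with T_A + T_B = T₀.
J_AC = 6.39×10^-4 m⁴, J_CB = 0.0425 m⁴, so T_A = T₀·(J_AC/a)/((J_AC/a)+(J_CB/b)) = 39650 N·m, T_B = 1.760e6 N·m.
τ in each portion: τ_AC = 8.82×10^6 Pa, τ_CB = 1.68×10^7 Pa; maximum is in CB.
τ_max = T_CB·r/J = 1.760e6·0.406/0.0425 = 1.681×10^7 Pa.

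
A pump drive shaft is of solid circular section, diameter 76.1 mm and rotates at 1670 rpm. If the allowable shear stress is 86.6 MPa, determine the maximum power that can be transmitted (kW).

J = πd⁴/32 = π(0.0761)⁴/32 = 3.293×10^-6 m⁴.
T_max = τ_allow·J/r = 8.66×10^7 × 3.293×10^-6 / 0.0381 = 7494 N·m.
ω = 2π·1670/60 = 174.9 rad/s, so P_max = T_max·ω = 1.311×10^6 W.

1310 kW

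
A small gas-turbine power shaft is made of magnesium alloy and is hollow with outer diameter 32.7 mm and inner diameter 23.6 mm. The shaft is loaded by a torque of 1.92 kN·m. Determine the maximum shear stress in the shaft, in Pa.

J = π(d_o⁴ − d_i⁴)/32 = π(0.0327⁴ − 0.0236⁴)/32 = 8.180×10^-8 m⁴.
τ_max = T·r/J = 1920 × 0.0163 / 8.180×10^-8 = 3.838×10^8 Pa.

3.84e8 Pa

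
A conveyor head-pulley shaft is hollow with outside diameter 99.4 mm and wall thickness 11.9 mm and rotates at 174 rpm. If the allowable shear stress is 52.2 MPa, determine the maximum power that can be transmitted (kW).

122 kW

J = π(d_o⁴ − d_i⁴)/32 = π(0.0994⁴ − 0.0756⁴)/32 = 6.377×10^-6 m⁴.
T_max = τ_allow·J/r = 5.22×10^7 × 6.377×10^-6 / 0.0497 = 6698 N·m.
ω = 2π·174/60 = 18.22 rad/s, so P_max = T_max·ω = 1.220×10^5 W.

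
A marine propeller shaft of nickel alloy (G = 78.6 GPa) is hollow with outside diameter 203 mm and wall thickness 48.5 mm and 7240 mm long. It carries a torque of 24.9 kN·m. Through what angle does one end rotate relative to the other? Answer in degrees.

J = π(d_o⁴ − d_i⁴)/32 = π(0.203⁴ − 0.106⁴)/32 = 1.543×10^-4 m⁴.
θ = T·L/(G·J) = 24900 × 7.24 / (78.6×10⁹ × 1.543×10^-4) = 0.01486 rad.

0.852°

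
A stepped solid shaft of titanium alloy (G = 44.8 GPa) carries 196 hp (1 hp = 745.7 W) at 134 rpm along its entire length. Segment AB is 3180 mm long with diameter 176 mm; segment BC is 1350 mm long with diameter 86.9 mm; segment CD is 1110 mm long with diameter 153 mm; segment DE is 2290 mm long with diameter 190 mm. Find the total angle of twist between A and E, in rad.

ω = 2π·134/60 = 14.03 rad/s, so T = P/ω = 196×745.7 / 14.03 = 10420 N·m.
J_AB = π(0.176)⁴/32 = 9.42×10^-5 m⁴; J_BC = π(0.0869)⁴/32 = 5.60×10^-6 m⁴; J_CD = π(0.153)⁴/32 = 5.38×10^-5 m⁴; J_DE = π(0.190)⁴/32 = 1.28×10^-4 m⁴.
θ = (T/G)·Σ L_i/J_i = (10420/44.8×10⁹)·(3.18/9.42×10^-5 + 1.35/5.60×10^-6 + 1.11/5.38×10^-5 + 2.29/1.28×10^-4) = 0.07287 rad.

0.0729 rad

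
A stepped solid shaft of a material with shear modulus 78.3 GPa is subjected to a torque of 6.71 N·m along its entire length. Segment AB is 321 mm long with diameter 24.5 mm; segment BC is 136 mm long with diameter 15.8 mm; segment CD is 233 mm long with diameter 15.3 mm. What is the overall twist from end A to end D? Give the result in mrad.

J_AB = π(0.0245)⁴/32 = 3.54×10^-8 m⁴; J_BC = π(0.0158)⁴/32 = 6.12×10^-9 m⁴; J_CD = π(0.0153)⁴/32 = 5.38×10^-9 m⁴.
θ = (T/G)·Σ L_i/J_i = (6.710/78.3×10⁹)·(0.321/3.54×10^-8 + 0.136/6.12×10^-9 + 0.233/5.38×10^-9) = 6.394×10^-3 rad.

6.39 mrad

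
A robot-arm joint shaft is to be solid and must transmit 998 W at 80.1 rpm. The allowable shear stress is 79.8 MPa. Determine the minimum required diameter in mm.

19.7 mm

ω = 2π·80.1/60 = 8.388 rad/s, so T = P/ω = 998 / 8.388 = 119.0 N·m.
For a solid shaft τ_max = 16T/(πd³), so d = (16T/(π τ_allow))^(1/3) = (16·119.0/(π·7.98×10^7))^(1/3) = 0.01966 m.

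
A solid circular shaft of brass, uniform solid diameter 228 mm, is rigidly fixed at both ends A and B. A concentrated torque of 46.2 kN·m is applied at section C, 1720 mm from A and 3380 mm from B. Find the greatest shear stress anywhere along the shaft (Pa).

1.32e7 Pa

With uniform GJ and both ends fixed, compatibility θ_AC = θ_CB gives T_A·a = T_B·b, together with T_A + T_B = T₀.
T_A = T₀·b/(a+b) = 46200·3380/5100 = 30620 N·m; T_B = 15580 N·m.
τ in each portion: τ_AC = 1.32×10^7 Pa, τ_CB = 6.70×10^6 Pa; maximum is in AC.
τ_max = T_AC·r/J = 30620·0.114/2.65×10^-4 = 1.316×10^7 Pa.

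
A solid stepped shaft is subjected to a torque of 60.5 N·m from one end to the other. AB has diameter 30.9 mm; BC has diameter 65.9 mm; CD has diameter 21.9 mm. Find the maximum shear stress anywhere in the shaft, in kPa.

29300 kPa

Under the same torque, τ_max = 16T/(πd³) is largest where d is smallest — segment CD (d = 21.9 mm).
τ_max = 16·60.50/(π·(0.0219)³) = 2.934×10^7 Pa.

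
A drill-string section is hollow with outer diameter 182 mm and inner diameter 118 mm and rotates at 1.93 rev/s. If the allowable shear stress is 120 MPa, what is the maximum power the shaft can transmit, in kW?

1420 kW

J = π(d_o⁴ − d_i⁴)/32 = π(0.182⁴ − 0.118⁴)/32 = 8.868×10^-5 m⁴.
T_max = τ_allow·J/r = 1.20×10^8 × 8.868×10^-5 / 0.0910 = 116900 N·m.
ω = 2π·1.93 = 12.13 rad/s, so P_max = T_max·ω = 1.418×10^6 W.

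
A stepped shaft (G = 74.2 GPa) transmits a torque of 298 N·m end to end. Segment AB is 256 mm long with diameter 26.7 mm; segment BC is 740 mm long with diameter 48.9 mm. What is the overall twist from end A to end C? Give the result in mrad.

J_AB = π(0.0267)⁴/32 = 4.99×10^-8 m⁴; J_BC = π(0.0489)⁴/32 = 5.61×10^-7 m⁴.
θ = (T/G)·Σ L_i/J_i = (298.0/74.2×10⁹)·(0.256/4.99×10^-8 + 0.740/5.61×10^-7) = 0.02590 rad.

25.9 mrad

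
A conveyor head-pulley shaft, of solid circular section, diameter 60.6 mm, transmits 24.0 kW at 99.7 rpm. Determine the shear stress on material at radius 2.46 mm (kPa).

4270 kPa

ω = 2π·99.7/60 = 10.44 rad/s, so T = P/ω = 24.0×10³ / 10.44 = 2299 N·m.
J = πd⁴/32 = π(0.0606)⁴/32 = 1.324×10^-6 m⁴.
Shear stress varies linearly with radius: τ = T·r/J = 2299 × 0.00246 / 1.324×10^-6 = 4.271×10^6 Pa.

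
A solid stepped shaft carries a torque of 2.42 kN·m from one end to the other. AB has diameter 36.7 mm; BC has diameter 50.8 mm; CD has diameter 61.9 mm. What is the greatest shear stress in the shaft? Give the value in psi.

Under the same torque, τ_max = 16T/(πd³) is largest where d is smallest — segment AB (d = 36.7 mm).
τ_max = 16·2420/(π·(0.0367)³) = 2.493×10^8 Pa.

36200 psi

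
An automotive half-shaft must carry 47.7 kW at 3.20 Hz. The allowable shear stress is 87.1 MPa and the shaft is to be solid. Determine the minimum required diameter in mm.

51.8 mm

ω = 2π·3.20 = 20.11 rad/s, so T = P/ω = 47.7×10³ / 20.11 = 2372 N·m.
For a solid shaft τ_max = 16T/(πd³), so d = (16T/(π τ_allow))^(1/3) = (16·2372/(π·8.71×10^7))^(1/3) = 0.05177 m.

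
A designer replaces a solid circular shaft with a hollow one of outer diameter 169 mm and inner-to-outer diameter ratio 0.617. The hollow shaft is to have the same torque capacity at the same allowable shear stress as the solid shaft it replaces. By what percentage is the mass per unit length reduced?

31.3 %

Equal τ_max and T ⇒ the solid shaft needs d_s³ = d_o³(1−k⁴), so d_s = 169·(1−0.617⁴)^(1/3) = 160.4 mm.
Area ratio A_h/A_s = d_o²(1−k²)/d_s² = (1−k²)/(1−k⁴)^(2/3) = 0.6874.
Mass saving = 1 − 0.6874 = 31.3 %.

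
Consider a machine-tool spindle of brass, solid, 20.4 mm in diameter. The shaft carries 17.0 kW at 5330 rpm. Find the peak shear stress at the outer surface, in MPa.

18.3 MPa

ω = 2π·5330/60 = 558.2 rad/s, so T = P/ω = 17.0×10³ / 558.2 = 30.46 N·m.
J = πd⁴/32 = π(0.0204)⁴/32 = 1.700×10^-8 m⁴.
τ_max = T·r/J = 30.46 × 0.0102 / 1.700×10^-8 = 1.827×10^7 Pa.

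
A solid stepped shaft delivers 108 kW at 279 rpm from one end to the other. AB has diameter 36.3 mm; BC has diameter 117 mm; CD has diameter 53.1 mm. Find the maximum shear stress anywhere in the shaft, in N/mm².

ω = 2π·279/60 = 29.22 rad/s, so T = P/ω = 108×10³ / 29.22 = 3697 N·m.
Under the same torque, τ_max = 16T/(πd³) is largest where d is smallest — segment AB (d = 36.3 mm).
τ_max = 16·3697/(π·(0.0363)³) = 3.936×10^8 Pa.

394 N/mm²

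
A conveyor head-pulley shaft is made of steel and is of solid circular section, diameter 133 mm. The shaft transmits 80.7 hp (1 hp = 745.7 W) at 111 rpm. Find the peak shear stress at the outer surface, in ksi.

1.63 ksi

ω = 2π·111/60 = 11.62 rad/s, so T = P/ω = 80.7×745.7 / 11.62 = 5177 N·m.
J = πd⁴/32 = π(0.133)⁴/32 = 3.072×10^-5 m⁴.
τ_max = T·r/J = 5177 × 0.0665 / 3.072×10^-5 = 1.121×10^7 Pa.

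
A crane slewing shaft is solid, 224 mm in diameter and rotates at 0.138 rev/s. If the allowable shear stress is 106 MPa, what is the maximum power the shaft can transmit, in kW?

203 kW

J = πd⁴/32 = π(0.224)⁴/32 = 2.472×10^-4 m⁴.
T_max = τ_allow·J/r = 1.06×10^8 × 2.472×10^-4 / 0.112 = 233900 N·m.
ω = 2π·0.138 = 0.8671 rad/s, so P_max = T_max·ω = 2.028×10^5 W.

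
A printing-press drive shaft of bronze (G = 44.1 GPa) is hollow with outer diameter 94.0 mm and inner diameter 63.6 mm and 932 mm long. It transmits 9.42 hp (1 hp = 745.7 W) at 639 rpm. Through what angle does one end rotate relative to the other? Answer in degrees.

ω = 2π·639/60 = 66.92 rad/s, so T = P/ω = 9.42×745.7 / 66.92 = 105.0 N·m.
J = π(d_o⁴ − d_i⁴)/32 = π(0.0940⁴ − 0.0636⁴)/32 = 6.059×10^-6 m⁴.
θ = T·L/(G·J) = 105.0 × 0.932 / (44.1×10⁹ × 6.059×10^-6) = 3.662×10^-4 rad.

0.0210°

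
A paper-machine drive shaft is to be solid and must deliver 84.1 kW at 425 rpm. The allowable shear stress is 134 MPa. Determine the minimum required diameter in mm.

41.6 mm

ω = 2π·425/60 = 44.51 rad/s, so T = P/ω = 84.1×10³ / 44.51 = 1890 N·m.
For a solid shaft τ_max = 16T/(πd³), so d = (16T/(π τ_allow))^(1/3) = (16·1890/(π·1.34×10^8))^(1/3) = 0.04157 m.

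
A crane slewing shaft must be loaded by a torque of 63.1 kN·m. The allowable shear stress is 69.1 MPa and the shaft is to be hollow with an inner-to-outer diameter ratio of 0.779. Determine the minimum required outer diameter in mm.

195 mm

For a hollow shaft with d_i/d_o = 0.779: τ_max = 16T/(π d_o³ (1−k⁴)), so d_o = [16T/(π τ_allow (1−k⁴))]^(1/3) = [16·63100/(π·6.91×10^7·0.6317)]^(1/3) = 0.1945 m.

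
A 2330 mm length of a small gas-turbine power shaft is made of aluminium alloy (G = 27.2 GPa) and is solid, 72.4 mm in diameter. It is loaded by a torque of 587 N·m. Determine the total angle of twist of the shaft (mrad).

18.6 mrad

J = πd⁴/32 = π(0.0724)⁴/32 = 2.697×10^-6 m⁴.
θ = T·L/(G·J) = 587.0 × 2.33 / (27.2×10⁹ × 2.697×10^-6) = 0.01864 rad.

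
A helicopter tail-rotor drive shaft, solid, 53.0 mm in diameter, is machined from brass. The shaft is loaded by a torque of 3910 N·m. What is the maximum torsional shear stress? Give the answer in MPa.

J = πd⁴/32 = π(0.0530)⁴/32 = 7.746×10^-7 m⁴.
τ_max = T·r/J = 3910 × 0.0265 / 7.746×10^-7 = 1.338×10^8 Pa.

134 MPa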